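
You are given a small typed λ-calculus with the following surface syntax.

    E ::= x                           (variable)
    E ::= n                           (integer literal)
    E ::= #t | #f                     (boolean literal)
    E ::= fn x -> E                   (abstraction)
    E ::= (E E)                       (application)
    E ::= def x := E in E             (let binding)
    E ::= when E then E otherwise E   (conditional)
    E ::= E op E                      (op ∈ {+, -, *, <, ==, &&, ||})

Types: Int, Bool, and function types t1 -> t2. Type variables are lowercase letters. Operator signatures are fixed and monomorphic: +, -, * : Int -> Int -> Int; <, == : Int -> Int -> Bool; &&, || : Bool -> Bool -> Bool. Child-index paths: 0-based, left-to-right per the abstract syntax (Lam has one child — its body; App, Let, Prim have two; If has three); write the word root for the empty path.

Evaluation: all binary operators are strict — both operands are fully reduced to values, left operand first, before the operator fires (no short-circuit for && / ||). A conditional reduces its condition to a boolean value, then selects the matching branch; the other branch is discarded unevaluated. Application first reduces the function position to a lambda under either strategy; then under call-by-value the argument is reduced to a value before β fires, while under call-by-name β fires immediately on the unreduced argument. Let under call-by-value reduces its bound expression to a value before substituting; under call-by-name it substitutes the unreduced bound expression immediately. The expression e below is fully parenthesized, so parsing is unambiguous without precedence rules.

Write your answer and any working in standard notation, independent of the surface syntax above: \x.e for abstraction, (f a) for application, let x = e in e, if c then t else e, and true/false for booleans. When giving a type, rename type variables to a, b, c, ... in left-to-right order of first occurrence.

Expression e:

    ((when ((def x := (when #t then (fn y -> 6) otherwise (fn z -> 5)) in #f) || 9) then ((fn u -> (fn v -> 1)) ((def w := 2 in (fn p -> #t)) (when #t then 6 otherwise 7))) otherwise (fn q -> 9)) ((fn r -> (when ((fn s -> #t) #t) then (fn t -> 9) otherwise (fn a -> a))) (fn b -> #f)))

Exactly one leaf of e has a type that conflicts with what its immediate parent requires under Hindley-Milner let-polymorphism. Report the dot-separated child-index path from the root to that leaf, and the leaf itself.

Answer: 0.0.1 : 9

Trace:
  unify Bool ~ Bool
\y._ : a -> Int
\z._ : b -> Int
  unify a -> Int ~ b -> Int
  unify a ~ b
  unify Int ~ Int
let x : forall. b -> Int
  unify Bool ~ Bool
  unify Int ~ Bool
  FAIL: mismatch Int ~ Bool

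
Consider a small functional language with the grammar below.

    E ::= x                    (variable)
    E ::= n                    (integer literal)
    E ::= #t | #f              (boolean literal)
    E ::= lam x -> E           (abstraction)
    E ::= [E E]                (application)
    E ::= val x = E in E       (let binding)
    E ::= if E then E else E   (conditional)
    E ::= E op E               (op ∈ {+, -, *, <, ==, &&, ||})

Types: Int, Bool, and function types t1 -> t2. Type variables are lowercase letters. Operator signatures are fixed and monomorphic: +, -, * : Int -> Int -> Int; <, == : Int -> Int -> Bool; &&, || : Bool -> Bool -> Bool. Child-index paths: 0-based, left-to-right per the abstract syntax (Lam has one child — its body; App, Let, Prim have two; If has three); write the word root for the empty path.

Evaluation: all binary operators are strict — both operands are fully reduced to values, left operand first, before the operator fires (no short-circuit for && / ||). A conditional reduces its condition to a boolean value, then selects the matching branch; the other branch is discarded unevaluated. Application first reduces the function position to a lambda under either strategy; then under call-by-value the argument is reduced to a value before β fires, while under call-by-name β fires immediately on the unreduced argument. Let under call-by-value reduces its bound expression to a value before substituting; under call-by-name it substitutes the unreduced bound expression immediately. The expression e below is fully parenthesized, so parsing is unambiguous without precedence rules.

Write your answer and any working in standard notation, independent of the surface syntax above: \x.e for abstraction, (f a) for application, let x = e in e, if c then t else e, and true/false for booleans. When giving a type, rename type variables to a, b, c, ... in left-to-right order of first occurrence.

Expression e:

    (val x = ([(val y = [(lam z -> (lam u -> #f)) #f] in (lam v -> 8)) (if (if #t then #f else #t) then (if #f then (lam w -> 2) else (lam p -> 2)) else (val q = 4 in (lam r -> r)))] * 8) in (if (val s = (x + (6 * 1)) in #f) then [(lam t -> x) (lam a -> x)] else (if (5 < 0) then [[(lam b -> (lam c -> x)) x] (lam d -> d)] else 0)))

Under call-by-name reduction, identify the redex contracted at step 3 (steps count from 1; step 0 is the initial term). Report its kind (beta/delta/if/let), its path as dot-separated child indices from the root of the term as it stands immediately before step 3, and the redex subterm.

Answer: if at root : (if false then ((\t.(((let y = ((\z.(\u.false)) false) in (\v.8)) (if (if true then false else true) then (if false then (\w.2) else (\p.2)) else (let q = 4 in (\r.r)))) * 8)) (\a.(((let y = ((\z.(\u.false)) false) in (\v.8)) (if (if true then false else true) then (if false then (\w.2) else (\p.2)) else (let q = 4 in (\r.r)))) * 8))) else (if (5 < 0) then (((\b.(\c.(((let y = ((\z.(\u.false)) false) in (\v.8)) (if (if true then false else true) then (if false then (\w.2) else (\p.2)) else (let q = 4 in (\r.r)))) * 8))) (((let y = ((\z.(\u.false)) false) in (\v.8)) (if (if true then false else true) then (if false then (\w.2) else (\p.2)) else (let q = 4 in (\r.r)))) * 8)) (\d.d)) else 0))

Derivation:
step 0: (let x = (((let y = ((\z.(\u.false)) false) in (\v.8)) (if (if true then false else true) then (if false then (\w.2) else (\p.2)) else (let q = 4 in (\r.r)))) * 8) in (if (let s = (x + (6 * 1)) in false) then ((\t.x) (\a.x)) else (if (5 < 0) then (((\b.(\c.x)) x) (\d.d)) else 0)))
step 1: [let@root] (if (let s = ((((let y = ((\z.(\u.false)) false) in (\v.8)) (if (if true then false else true) then (if false then (\w.2) else (\p.2)) else (let q = 4 in (\r.r)))) * 8) + (6 * 1)) in false) then ((\t.(((let y = ((\z.(\u.false)) false) in (\v.8)) (if (if true then false else true) then (if false then (\w.2) else (\p.2)) else (let q = 4 in (\r.r)))) * 8)) (\a.(((let y = ((\z.(\u.false)) false) in (\v.8)) (if (if true then false else true) then (if false then (\w.2) else (\p.2)) else (let q = 4 in (\r.r)))) * 8))) else (if (5 < 0) then (((\b.(\c.(((let y = ((\z.(\u.false)) false) in (\v.8)) (if (if true then false else true) then (if false then (\w.2) else (\p.2)) else (let q = 4 in (\r.r)))) * 8))) (((let y = ((\z.(\u.false)) false) in (\v.8)) (if (if true then false else true) then (if false then (\w.2) else (\p.2)) else (let q = 4 in (\r.r)))) * 8)) (\d.d)) else 0))
step 2: [let@0] (if false then ((\t.(((let y = ((\z.(\u.false)) false) in (\v.8)) (if (if true then false else true) then (if false then (\w.2) else (\p.2)) else (let q = 4 in (\r.r)))) * 8)) (\a.(((let y = ((\z.(\u.false)) false) in (\v.8)) (if (if true then false else true) then (if false then (\w.2) else (\p.2)) else (let q = 4 in (\r.r)))) * 8))) else (if (5 < 0) then (((\b.(\c.(((let y = ((\z.(\u.false)) false) in (\v.8)) (if (if true then false else true) then (if false then (\w.2) else (\p.2)) else (let q = 4 in (\r.r)))) * 8))) (((let y = ((\z.(\u.false)) false) in (\v.8)) (if (if true then false else true) then (if false then (\w.2) else (\p.2)) else (let q = 4 in (\r.r)))) * 8)) (\d.d)) else 0))
step 3: [if@root] (if (5 < 0) then (((\b.(\c.(((let y = ((\z.(\u.false)) false) in (\v.8)) (if (if true then false else true) then (if false then (\w.2) else (\p.2)) else (let q = 4 in (\r.r)))) * 8))) (((let y = ((\z.(\u.false)) false) in (\v.8)) (if (if true then false else true) then (if false then (\w.2) else (\p.2)) else (let q = 4 in (\r.r)))) * 8)) (\d.d)) else 0)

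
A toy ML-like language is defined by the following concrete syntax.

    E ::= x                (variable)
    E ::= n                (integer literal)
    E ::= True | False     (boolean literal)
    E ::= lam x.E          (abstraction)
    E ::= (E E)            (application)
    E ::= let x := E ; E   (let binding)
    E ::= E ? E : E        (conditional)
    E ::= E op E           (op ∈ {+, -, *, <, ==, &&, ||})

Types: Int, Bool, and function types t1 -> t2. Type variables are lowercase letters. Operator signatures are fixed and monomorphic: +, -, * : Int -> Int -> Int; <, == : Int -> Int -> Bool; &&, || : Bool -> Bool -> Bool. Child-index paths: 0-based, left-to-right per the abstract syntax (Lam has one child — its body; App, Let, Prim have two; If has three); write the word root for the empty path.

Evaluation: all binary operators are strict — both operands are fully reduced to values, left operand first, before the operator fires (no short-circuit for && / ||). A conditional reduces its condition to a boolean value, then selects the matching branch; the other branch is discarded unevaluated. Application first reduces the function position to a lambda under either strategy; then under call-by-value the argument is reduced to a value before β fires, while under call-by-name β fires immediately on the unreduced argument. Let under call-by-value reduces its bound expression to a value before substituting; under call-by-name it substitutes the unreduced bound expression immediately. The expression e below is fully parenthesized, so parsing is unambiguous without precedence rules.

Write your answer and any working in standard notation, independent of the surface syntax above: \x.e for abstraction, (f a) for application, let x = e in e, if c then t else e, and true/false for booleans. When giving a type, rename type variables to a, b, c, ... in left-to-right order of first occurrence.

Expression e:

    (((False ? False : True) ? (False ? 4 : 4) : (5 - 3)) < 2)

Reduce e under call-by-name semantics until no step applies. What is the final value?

Working:
step 0: ((if (if false then false else true) then (if false then 4 else 4) else (5 - 3)) < 2)
step 1: [if@0.0] ((if true then (if false then 4 else 4) else (5 - 3)) < 2)
step 2: [if@0] ((if false then 4 else 4) < 2)
step 3: [if@0] (4 < 2)
step 4: [delta@root] false

Answer: false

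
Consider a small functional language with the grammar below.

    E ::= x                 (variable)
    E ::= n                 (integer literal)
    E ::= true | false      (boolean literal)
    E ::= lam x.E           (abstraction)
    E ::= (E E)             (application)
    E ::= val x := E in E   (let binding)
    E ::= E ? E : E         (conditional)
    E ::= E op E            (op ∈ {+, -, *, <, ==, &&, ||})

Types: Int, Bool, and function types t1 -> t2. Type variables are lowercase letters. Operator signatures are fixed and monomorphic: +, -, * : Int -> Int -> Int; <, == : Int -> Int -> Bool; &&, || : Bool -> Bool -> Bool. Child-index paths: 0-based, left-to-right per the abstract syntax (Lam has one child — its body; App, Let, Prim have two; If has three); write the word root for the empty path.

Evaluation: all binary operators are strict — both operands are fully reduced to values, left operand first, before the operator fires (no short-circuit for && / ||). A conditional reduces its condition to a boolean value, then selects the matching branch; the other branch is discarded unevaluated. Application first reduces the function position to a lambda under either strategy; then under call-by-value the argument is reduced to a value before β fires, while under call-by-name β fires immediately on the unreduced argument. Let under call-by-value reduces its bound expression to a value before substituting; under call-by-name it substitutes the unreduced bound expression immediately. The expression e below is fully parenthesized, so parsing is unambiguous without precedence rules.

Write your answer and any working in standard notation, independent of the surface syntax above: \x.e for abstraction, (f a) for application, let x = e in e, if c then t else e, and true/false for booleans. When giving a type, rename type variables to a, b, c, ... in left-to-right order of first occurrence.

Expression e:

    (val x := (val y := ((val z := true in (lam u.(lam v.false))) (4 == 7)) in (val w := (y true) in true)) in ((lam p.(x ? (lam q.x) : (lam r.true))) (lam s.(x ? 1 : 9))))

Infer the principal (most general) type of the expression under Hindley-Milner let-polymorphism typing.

Answer: a -> Bool

Trace:
let z : Bool
\v._ : b -> Bool
\u._ : a -> b -> Bool
  unify Int ~ Int
  unify Int ~ Int
  unify a -> b -> Bool ~ Bool -> c
  unify a ~ Bool
  unify b -> Bool ~ c
_ _ : b -> Bool
let y : forall. b -> Bool
y : d -> Bool
  unify d -> Bool ~ Bool -> e
  unify d ~ Bool
  unify Bool ~ e
_ _ : Bool
let w : Bool
let x : Bool
x : Bool
  unify Bool ~ Bool
x : Bool
\q._ : g -> Bool
\r._ : h -> Bool
  unify g -> Bool ~ h -> Bool
  unify g ~ h
  unify Bool ~ Bool
\p._ : f -> h -> Bool
x : Bool
  unify Bool ~ Bool
  unify Int ~ Int
\s._ : i -> Int
  unify f -> h -> Bool ~ (i -> Int) -> j
  unify f ~ i -> Int
  unify h -> Bool ~ j
_ _ : h -> Bool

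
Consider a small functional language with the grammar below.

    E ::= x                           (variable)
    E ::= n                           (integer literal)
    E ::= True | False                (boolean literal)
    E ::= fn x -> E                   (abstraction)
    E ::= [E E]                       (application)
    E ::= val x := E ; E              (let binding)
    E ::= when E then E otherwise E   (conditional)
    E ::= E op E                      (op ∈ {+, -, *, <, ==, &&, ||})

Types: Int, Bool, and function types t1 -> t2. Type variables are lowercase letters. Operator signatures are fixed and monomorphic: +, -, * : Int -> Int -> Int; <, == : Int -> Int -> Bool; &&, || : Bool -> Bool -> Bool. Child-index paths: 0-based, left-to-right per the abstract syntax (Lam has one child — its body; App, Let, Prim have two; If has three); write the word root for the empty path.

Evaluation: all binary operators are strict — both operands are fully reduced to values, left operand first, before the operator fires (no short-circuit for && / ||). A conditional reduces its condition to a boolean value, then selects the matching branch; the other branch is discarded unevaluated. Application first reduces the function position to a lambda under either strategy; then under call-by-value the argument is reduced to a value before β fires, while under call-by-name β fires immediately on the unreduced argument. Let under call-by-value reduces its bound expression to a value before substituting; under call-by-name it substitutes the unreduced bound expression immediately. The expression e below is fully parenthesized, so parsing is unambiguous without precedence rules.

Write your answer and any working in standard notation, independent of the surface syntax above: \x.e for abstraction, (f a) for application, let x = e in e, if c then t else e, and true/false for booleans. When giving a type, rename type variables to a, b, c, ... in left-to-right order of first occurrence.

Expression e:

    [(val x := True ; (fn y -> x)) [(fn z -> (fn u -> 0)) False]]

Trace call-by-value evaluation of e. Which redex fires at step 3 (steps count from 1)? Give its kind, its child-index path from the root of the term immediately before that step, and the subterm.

Answer: beta at root : ((\y.true) (\u.0))

Working:
step 0: ((let x = true in (\y.x)) ((\z.(\u.0)) false))
step 1: [let@0] ((\y.true) ((\z.(\u.0)) false))
step 2: [beta@1] ((\y.true) (\u.0))
step 3: [beta@root] true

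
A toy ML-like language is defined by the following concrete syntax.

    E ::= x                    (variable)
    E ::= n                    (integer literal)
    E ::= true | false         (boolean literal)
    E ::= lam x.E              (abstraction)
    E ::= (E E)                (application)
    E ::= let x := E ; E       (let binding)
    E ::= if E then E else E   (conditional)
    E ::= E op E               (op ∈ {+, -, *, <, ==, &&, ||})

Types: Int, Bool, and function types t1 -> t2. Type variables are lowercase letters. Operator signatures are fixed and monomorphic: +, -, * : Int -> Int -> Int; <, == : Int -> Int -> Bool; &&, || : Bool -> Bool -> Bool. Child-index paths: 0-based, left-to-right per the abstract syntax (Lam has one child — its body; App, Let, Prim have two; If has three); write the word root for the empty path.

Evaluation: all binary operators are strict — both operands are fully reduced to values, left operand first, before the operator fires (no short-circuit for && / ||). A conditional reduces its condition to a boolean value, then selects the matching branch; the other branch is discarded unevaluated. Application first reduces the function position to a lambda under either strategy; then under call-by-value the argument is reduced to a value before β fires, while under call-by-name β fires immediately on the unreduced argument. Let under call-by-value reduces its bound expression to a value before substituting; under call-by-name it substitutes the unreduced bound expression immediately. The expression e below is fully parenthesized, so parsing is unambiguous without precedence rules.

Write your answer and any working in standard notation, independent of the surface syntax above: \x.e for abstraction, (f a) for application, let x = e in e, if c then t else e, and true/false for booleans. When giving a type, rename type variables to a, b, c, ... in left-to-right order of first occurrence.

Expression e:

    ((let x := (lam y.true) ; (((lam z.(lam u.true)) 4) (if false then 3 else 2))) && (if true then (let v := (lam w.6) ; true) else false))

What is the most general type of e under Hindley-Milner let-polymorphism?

Answer: Bool

Working:
\y._ : a -> Bool
let x : forall. a -> Bool
\u._ : c -> Bool
\z._ : b -> c -> Bool
  unify b -> c -> Bool ~ Int -> d
  unify b ~ Int
  unify c -> Bool ~ d
_ _ : c -> Bool
  unify Bool ~ Bool
  unify Int ~ Int
  unify c -> Bool ~ Int -> e
  unify c ~ Int
  unify Bool ~ e
_ _ : Bool
  unify Bool ~ Bool
  unify Bool ~ Bool
\w._ : f -> Int
let v : forall. f -> Int
  unify Bool ~ Bool
  unify Bool ~ Bool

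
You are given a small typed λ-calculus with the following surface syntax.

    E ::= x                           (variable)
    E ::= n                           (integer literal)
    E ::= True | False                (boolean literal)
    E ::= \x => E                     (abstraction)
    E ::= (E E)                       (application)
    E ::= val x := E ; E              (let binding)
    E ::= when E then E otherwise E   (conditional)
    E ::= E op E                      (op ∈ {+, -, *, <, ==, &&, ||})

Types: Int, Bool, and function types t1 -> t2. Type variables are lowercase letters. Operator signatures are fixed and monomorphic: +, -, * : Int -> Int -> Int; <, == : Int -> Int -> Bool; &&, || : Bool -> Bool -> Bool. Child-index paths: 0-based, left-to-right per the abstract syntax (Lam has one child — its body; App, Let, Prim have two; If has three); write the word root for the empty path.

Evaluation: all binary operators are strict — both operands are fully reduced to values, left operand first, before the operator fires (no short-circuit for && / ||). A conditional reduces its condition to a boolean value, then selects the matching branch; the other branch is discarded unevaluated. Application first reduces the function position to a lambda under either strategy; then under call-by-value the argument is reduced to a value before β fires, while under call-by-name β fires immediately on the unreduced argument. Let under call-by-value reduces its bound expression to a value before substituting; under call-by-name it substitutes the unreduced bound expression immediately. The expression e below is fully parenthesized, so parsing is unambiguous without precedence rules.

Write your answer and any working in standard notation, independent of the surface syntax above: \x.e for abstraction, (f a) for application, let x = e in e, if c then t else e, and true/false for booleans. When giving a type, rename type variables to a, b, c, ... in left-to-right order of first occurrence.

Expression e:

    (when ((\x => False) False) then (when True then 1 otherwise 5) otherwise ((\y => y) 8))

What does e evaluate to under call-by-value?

Working:
step 0: (if ((\x.false) false) then (if true then 1 else 5) else ((\y.y) 8))
step 1: [beta@0] (if false then (if true then 1 else 5) else ((\y.y) 8))
step 2: [if@root] ((\y.y) 8)
step 3: [beta@root] 8

Answer: 8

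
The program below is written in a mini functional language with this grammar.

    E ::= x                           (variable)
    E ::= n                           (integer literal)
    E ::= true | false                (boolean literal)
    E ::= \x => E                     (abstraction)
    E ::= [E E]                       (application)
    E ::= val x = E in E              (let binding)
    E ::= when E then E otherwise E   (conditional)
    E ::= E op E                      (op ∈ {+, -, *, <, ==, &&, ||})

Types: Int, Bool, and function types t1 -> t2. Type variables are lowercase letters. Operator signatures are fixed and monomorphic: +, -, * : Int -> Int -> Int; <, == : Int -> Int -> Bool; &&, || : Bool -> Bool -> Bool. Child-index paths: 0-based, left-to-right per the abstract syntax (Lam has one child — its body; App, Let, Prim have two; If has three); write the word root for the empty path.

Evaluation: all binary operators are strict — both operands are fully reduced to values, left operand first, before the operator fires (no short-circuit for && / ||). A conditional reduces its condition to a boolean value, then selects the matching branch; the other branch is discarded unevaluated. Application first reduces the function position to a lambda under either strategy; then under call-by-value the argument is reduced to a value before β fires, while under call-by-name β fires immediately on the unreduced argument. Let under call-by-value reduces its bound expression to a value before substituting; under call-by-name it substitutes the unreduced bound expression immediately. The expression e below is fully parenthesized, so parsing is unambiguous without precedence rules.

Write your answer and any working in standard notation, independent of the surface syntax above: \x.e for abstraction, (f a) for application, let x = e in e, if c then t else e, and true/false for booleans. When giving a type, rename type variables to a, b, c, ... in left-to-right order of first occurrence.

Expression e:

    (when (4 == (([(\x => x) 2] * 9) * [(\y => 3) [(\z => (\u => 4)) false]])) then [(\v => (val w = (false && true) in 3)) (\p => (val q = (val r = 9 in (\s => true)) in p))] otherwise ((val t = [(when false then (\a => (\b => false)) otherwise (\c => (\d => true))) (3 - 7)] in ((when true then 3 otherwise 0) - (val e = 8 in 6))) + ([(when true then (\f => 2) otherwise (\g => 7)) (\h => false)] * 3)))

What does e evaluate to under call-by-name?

Trace:
step 0: (if (4 == ((((\x.x) 2) * 9) * ((\y.3) ((\z.(\u.4)) false)))) then ((\v.(let w = (false && true) in 3)) (\p.(let q = (let r = 9 in (\s.true)) in p))) else ((let t = ((if false then (\a.(\b.false)) else (\c.(\d.true))) (3 - 7)) in ((if true then 3 else 0) - (let e = 8 in 6))) + (((if true then (\f.2) else (\g.7)) (\h.false)) * 3)))
step 1: [beta@0.1.0.0] (if (4 == ((2 * 9) * ((\y.3) ((\z.(\u.4)) false)))) then ((\v.(let w = (false && true) in 3)) (\p.(let q = (let r = 9 in (\s.true)) in p))) else ((let t = ((if false then (\a.(\b.false)) else (\c.(\d.true))) (3 - 7)) in ((if true then 3 else 0) - (let e = 8 in 6))) + (((if true then (\f.2) else (\g.7)) (\h.false)) * 3)))
step 2: [delta@0.1.0] (if (4 == (18 * ((\y.3) ((\z.(\u.4)) false)))) then ((\v.(let w = (false && true) in 3)) (\p.(let q = (let r = 9 in (\s.true)) in p))) else ((let t = ((if false then (\a.(\b.false)) else (\c.(\d.true))) (3 - 7)) in ((if true then 3 else 0) - (let e = 8 in 6))) + (((if true then (\f.2) else (\g.7)) (\h.false)) * 3)))
step 3: [beta@0.1.1] (if (4 == (18 * 3)) then ((\v.(let w = (false && true) in 3)) (\p.(let q = (let r = 9 in (\s.true)) in p))) else ((let t = ((if false then (\a.(\b.false)) else (\c.(\d.true))) (3 - 7)) in ((if true then 3 else 0) - (let e = 8 in 6))) + (((if true then (\f.2) else (\g.7)) (\h.false)) * 3)))
step 4: [delta@0.1] (if (4 == 54) then ((\v.(let w = (false && true) in 3)) (\p.(let q = (let r = 9 in (\s.true)) in p))) else ((let t = ((if false then (\a.(\b.false)) else (\c.(\d.true))) (3 - 7)) in ((if true then 3 else 0) - (let e = 8 in 6))) + (((if true then (\f.2) else (\g.7)) (\h.false)) * 3)))
step 5: [delta@0] (if false then ((\v.(let w = (false && true) in 3)) (\p.(let q = (let r = 9 in (\s.true)) in p))) else ((let t = ((if false then (\a.(\b.false)) else (\c.(\d.true))) (3 - 7)) in ((if true then 3 else 0) - (let e = 8 in 6))) + (((if true then (\f.2) else (\g.7)) (\h.false)) * 3)))
step 6: [if@root] ((let t = ((if false then (\a.(\b.false)) else (\c.(\d.true))) (3 - 7)) in ((if true then 3 else 0) - (let e = 8 in 6))) + (((if true then (\f.2) else (\g.7)) (\h.false)) * 3))
step 7: [let@0] (((if true then 3 else 0) - (let e = 8 in 6)) + (((if true then (\f.2) else (\g.7)) (\h.false)) * 3))
step 8: [if@0.0] ((3 - (let e = 8 in 6)) + (((if true then (\f.2) else (\g.7)) (\h.false)) * 3))
step 9: [let@0.1] ((3 - 6) + (((if true then (\f.2) else (\g.7)) (\h.false)) * 3))
step 10: [delta@0] (-3 + (((if true then (\f.2) else (\g.7)) (\h.false)) * 3))
step 11: [if@1.0.0] (-3 + (((\f.2) (\h.false)) * 3))
step 12: [beta@1.0] (-3 + (2 * 3))
step 13: [delta@1] (-3 + 6)
step 14: [delta@root] 3

Answer: 3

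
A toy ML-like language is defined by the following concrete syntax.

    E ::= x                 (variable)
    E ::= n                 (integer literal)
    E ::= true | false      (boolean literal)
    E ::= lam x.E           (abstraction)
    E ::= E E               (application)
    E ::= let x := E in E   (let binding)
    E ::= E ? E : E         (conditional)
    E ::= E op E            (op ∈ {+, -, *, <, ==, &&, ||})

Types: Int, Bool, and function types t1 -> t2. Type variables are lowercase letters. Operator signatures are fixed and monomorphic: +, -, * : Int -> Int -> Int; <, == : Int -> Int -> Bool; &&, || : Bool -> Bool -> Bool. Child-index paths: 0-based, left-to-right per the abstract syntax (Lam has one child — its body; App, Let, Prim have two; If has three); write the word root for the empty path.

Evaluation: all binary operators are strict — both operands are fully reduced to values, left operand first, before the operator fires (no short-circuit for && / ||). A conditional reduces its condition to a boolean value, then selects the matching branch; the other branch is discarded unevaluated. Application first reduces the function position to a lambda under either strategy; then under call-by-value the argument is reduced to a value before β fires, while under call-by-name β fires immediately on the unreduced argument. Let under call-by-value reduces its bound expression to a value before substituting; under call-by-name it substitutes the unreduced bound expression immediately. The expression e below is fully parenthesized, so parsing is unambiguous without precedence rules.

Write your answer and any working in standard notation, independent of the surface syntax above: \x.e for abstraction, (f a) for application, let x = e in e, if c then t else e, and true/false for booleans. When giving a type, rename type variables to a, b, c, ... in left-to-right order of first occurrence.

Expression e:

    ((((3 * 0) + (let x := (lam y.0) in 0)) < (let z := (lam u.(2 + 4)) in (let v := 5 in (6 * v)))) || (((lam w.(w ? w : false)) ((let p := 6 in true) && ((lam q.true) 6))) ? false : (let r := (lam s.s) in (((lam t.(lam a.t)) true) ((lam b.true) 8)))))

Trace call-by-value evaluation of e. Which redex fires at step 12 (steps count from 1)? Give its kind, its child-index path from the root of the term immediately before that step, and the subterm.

Derivation:
step 0: ((((3 * 0) + (let x = (\y.0) in 0)) < (let z = (\u.(2 + 4)) in (let v = 5 in (6 * v)))) || (if ((\w.(if w then w else false)) ((let p = 6 in true) && ((\q.true) 6))) then false else (let r = (\s.s) in (((\t.(\a.t)) true) ((\b.true) 8)))))
step 1: [delta@0.0.0] (((0 + (let x = (\y.0) in 0)) < (let z = (\u.(2 + 4)) in (let v = 5 in (6 * v)))) || (if ((\w.(if w then w else false)) ((let p = 6 in true) && ((\q.true) 6))) then false else (let r = (\s.s) in (((\t.(\a.t)) true) ((\b.true) 8)))))
step 2: [let@0.0.1] (((0 + 0) < (let z = (\u.(2 + 4)) in (let v = 5 in (6 * v)))) || (if ((\w.(if w then w else false)) ((let p = 6 in true) && ((\q.true) 6))) then false else (let r = (\s.s) in (((\t.(\a.t)) true) ((\b.true) 8)))))
step 3: [delta@0.0] ((0 < (let z = (\u.(2 + 4)) in (let v = 5 in (6 * v)))) || (if ((\w.(if w then w else false)) ((let p = 6 in true) && ((\q.true) 6))) then false else (let r = (\s.s) in (((\t.(\a.t)) true) ((\b.true) 8)))))
step 4: [let@0.1] ((0 < (let v = 5 in (6 * v))) || (if ((\w.(if w then w else false)) ((let p = 6 in true) && ((\q.true) 6))) then false else (let r = (\s.s) in (((\t.(\a.t)) true) ((\b.true) 8)))))
step 5: [let@0.1] ((0 < (6 * 5)) || (if ((\w.(if w then w else false)) ((let p = 6 in true) && ((\q.true) 6))) then false else (let r = (\s.s) in (((\t.(\a.t)) true) ((\b.true) 8)))))
step 6: [delta@0.1] ((0 < 30) || (if ((\w.(if w then w else false)) ((let p = 6 in true) && ((\q.true) 6))) then false else (let r = (\s.s) in (((\t.(\a.t)) true) ((\b.true) 8)))))
step 7: [delta@0] (true || (if ((\w.(if w then w else false)) ((let p = 6 in true) && ((\q.true) 6))) then false else (let r = (\s.s) in (((\t.(\a.t)) true) ((\b.true) 8)))))
step 8: [let@1.0.1.0] (true || (if ((\w.(if w then w else false)) (true && ((\q.true) 6))) then false else (let r = (\s.s) in (((\t.(\a.t)) true) ((\b.true) 8)))))
step 9: [beta@1.0.1.1] (true || (if ((\w.(if w then w else false)) (true && true)) then false else (let r = (\s.s) in (((\t.(\a.t)) true) ((\b.true) 8)))))
step 10: [delta@1.0.1] (true || (if ((\w.(if w then w else false)) true) then false else (let r = (\s.s) in (((\t.(\a.t)) true) ((\b.true) 8)))))
step 11: [beta@1.0] (true || (if (if true then true else false) then false else (let r = (\s.s) in (((\t.(\a.t)) true) ((\b.true) 8)))))
step 12: [if@1.0] (true || (if true then false else (let r = (\s.s) in (((\t.(\a.t)) true) ((\b.true) 8)))))

Answer: if at 1.0 : (if true then true else false)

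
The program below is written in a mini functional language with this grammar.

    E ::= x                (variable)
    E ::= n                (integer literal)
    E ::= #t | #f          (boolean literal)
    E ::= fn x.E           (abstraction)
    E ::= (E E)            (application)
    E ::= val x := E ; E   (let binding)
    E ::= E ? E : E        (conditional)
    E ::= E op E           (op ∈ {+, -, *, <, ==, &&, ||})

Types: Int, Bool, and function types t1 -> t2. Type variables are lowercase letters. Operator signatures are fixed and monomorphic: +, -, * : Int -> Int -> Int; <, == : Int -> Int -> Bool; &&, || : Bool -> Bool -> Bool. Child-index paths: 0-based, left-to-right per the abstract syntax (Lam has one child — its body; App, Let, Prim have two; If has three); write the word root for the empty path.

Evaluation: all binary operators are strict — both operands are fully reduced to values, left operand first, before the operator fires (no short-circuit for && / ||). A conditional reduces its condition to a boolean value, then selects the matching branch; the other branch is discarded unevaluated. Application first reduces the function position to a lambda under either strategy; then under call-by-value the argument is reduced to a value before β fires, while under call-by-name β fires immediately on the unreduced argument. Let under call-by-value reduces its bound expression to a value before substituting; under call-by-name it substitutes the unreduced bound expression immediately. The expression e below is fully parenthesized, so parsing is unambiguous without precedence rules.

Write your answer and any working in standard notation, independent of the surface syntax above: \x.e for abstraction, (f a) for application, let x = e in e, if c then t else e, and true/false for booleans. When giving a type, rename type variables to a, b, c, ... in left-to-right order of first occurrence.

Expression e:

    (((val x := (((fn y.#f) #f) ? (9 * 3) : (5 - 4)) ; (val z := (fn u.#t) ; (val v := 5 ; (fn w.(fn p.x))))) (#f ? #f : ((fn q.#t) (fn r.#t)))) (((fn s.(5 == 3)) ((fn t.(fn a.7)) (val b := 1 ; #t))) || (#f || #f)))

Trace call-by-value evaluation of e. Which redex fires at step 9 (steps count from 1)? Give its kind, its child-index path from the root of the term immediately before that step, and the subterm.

Answer: beta at 0 : ((\w.(\p.1)) true)

Derivation:
step 0: (((let x = (if ((\y.false) false) then (9 * 3) else (5 - 4)) in (let z = (\u.true) in (let v = 5 in (\w.(\p.x))))) (if false then false else ((\q.true) (\r.true)))) (((\s.(5 == 3)) ((\t.(\a.7)) (let b = 1 in true))) || (false || false)))
step 1: [beta@0.0.0.0] (((let x = (if false then (9 * 3) else (5 - 4)) in (let z = (\u.true) in (let v = 5 in (\w.(\p.x))))) (if false then false else ((\q.true) (\r.true)))) (((\s.(5 == 3)) ((\t.(\a.7)) (let b = 1 in true))) || (false || false)))
step 2: [if@0.0.0] (((let x = (5 - 4) in (let z = (\u.true) in (let v = 5 in (\w.(\p.x))))) (if false then false else ((\q.true) (\r.true)))) (((\s.(5 == 3)) ((\t.(\a.7)) (let b = 1 in true))) || (false || false)))
step 3: [delta@0.0.0] (((let x = 1 in (let z = (\u.true) in (let v = 5 in (\w.(\p.x))))) (if false then false else ((\q.true) (\r.true)))) (((\s.(5 == 3)) ((\t.(\a.7)) (let b = 1 in true))) || (false || false)))
step 4: [let@0.0] (((let z = (\u.true) in (let v = 5 in (\w.(\p.1)))) (if false then false else ((\q.true) (\r.true)))) (((\s.(5 == 3)) ((\t.(\a.7)) (let b = 1 in true))) || (false || false)))
step 5: [let@0.0] (((let v = 5 in (\w.(\p.1))) (if false then false else ((\q.true) (\r.true)))) (((\s.(5 == 3)) ((\t.(\a.7)) (let b = 1 in true))) || (false || false)))
step 6: [let@0.0] (((\w.(\p.1)) (if false then false else ((\q.true) (\r.true)))) (((\s.(5 == 3)) ((\t.(\a.7)) (let b = 1 in true))) || (false || false)))
step 7: [if@0.1] (((\w.(\p.1)) ((\q.true) (\r.true))) (((\s.(5 == 3)) ((\t.(\a.7)) (let b = 1 in true))) || (false || false)))
step 8: [beta@0.1] (((\w.(\p.1)) true) (((\s.(5 == 3)) ((\t.(\a.7)) (let b = 1 in true))) || (false || false)))
step 9: [beta@0] ((\p.1) (((\s.(5 == 3)) ((\t.(\a.7)) (let b = 1 in true))) || (false || false)))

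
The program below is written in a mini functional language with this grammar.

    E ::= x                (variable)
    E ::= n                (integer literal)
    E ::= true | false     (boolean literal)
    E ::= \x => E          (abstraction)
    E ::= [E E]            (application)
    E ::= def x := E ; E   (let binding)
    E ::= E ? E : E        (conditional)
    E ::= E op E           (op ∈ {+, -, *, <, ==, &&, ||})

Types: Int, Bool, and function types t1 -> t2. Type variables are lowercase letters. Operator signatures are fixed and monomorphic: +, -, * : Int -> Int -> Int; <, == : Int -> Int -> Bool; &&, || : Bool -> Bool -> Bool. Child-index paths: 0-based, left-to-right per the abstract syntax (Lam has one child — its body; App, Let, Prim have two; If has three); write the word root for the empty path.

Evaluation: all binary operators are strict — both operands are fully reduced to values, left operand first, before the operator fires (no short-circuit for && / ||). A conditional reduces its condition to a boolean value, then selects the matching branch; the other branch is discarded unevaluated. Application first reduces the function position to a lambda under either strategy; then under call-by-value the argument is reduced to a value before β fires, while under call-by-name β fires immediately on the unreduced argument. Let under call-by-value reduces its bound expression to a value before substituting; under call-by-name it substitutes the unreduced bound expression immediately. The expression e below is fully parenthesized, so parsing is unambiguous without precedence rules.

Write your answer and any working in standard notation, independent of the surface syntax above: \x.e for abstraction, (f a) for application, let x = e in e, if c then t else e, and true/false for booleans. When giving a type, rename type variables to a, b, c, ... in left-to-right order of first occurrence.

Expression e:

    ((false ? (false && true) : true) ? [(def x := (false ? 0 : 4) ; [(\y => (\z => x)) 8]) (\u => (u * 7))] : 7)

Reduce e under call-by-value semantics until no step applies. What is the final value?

Answer: 4

Trace:
step 0: (if (if false then (false && true) else true) then ((let x = (if false then 0 else 4) in ((\y.(\z.x)) 8)) (\u.(u * 7))) else 7)
step 1: [if@0] (if true then ((let x = (if false then 0 else 4) in ((\y.(\z.x)) 8)) (\u.(u * 7))) else 7)
step 2: [if@root] ((let x = (if false then 0 else 4) in ((\y.(\z.x)) 8)) (\u.(u * 7)))
step 3: [if@0.0] ((let x = 4 in ((\y.(\z.x)) 8)) (\u.(u * 7)))
step 4: [let@0] (((\y.(\z.4)) 8) (\u.(u * 7)))
step 5: [beta@0] ((\z.4) (\u.(u * 7)))
step 6: [beta@root] 4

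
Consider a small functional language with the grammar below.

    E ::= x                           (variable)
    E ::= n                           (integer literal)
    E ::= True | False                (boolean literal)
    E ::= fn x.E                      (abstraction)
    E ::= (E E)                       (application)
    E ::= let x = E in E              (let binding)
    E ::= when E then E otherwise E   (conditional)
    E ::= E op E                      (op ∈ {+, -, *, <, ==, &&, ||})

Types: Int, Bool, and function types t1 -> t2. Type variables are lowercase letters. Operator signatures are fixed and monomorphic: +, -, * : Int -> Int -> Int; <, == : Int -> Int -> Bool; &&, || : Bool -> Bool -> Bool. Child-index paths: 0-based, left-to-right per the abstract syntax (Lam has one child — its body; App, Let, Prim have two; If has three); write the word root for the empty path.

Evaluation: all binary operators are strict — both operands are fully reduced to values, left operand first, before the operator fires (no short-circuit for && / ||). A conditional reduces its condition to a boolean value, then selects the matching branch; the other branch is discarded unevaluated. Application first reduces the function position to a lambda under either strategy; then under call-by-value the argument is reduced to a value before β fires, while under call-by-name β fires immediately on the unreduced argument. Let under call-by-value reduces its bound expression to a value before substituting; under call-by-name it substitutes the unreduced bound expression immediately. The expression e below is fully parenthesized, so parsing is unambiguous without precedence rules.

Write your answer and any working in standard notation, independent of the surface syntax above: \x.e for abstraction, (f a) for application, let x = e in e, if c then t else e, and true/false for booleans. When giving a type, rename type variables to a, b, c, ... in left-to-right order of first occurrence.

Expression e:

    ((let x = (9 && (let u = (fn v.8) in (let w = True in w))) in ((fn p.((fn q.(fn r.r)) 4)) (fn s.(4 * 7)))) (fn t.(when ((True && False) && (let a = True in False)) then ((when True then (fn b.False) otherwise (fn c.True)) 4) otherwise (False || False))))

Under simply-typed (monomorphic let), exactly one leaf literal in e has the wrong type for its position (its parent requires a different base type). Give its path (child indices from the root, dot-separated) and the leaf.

Answer: 0.0.0 : 9

Trace:
  unify Int ~ Bool
  FAIL: mismatch Int ~ Bool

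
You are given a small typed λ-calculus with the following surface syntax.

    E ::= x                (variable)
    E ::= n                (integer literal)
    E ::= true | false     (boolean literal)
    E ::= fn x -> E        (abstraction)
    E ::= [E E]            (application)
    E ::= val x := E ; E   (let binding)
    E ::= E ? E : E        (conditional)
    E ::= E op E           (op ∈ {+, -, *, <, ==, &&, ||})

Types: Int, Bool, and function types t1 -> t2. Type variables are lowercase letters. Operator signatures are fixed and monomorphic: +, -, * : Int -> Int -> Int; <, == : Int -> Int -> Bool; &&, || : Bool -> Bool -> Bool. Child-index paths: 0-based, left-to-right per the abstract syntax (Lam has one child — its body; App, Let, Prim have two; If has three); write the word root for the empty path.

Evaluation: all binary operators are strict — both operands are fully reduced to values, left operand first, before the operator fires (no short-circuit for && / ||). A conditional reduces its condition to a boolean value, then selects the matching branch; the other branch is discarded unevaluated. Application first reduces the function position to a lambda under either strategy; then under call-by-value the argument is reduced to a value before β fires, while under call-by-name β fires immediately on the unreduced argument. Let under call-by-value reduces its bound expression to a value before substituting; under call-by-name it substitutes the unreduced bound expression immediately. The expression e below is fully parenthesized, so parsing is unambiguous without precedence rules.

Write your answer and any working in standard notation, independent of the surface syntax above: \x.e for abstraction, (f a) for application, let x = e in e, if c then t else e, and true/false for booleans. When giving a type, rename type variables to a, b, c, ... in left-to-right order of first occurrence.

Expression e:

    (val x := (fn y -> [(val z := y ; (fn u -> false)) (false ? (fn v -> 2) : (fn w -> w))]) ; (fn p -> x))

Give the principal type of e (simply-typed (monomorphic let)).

Working:
y : a
let z : a
\u._ : b -> Bool
  unify Bool ~ Bool
\v._ : c -> Int
w : d
\w._ : d -> d
  unify c -> Int ~ d -> d
  unify c ~ d
  unify Int ~ d
  unify b -> Bool ~ (Int -> Int) -> e
  unify b ~ Int -> Int
  unify Bool ~ e
_ _ : Bool
\y._ : a -> Bool
let x : a -> Bool
x : a -> Bool
\p._ : f -> a -> Bool

Answer: a -> b -> Bool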